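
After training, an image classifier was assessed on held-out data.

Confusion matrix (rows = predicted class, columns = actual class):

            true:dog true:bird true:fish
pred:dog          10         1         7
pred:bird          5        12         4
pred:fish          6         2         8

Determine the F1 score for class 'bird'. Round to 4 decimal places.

0.6667

Take TP from the diagonal, FP from the rest of the 'bird' prediction marginal, FN from the rest of the 'bird' actual marginal.
F1 score = 2·TP/(2·TP+FP+FN).
bird: TP=12, FP=5+4=9, FN=1+2=3 → 24/36 = 0.66667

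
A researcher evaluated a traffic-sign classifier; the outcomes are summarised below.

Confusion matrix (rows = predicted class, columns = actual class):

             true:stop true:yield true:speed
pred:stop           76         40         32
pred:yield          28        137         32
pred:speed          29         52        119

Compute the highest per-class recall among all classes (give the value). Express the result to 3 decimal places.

Per-class recall (TP/(TP+FN)):
  stop: TP=76, FN=28+29=57 → 76/133 = 0.5714
  yield: TP=137, FN=40+52=92 → 137/229 = 0.5983
  speed: TP=119, FN=32+32=64 → 119/183 = 0.6503
Highest is class 'speed' with recall = 0.650.

0.650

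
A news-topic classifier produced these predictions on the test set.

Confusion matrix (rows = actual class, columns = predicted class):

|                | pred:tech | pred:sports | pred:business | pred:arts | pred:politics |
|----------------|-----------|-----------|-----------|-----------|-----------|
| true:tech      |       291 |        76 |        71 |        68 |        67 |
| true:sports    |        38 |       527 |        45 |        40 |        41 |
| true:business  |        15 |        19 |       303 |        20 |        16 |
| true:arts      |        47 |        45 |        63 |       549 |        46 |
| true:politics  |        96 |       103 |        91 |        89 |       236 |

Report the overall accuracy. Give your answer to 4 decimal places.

0.6349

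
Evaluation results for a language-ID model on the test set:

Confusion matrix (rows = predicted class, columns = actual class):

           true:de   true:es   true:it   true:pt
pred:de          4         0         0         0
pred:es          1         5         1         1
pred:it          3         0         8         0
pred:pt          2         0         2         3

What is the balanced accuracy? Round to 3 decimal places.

0.719

Balanced accuracy = mean of per-class recall.
  de: recall = 4/10 = 0.4000
  es: recall = 5/5 = 1.0000
  it: recall = 8/11 = 0.7273
  pt: recall = 3/4 = 0.7500
Mean = (0.4000 + 1.0000 + 0.7273 + 0.7500) / 4 = 0.719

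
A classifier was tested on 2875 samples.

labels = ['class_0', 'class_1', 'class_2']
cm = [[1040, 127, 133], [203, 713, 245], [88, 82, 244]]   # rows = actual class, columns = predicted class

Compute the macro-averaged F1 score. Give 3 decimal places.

Per-class F1 score (2·TP/(2·TP+FP+FN)):
  class_0: TP=1040, FP=203+88=291, FN=127+133=260 → 2080/2631 = 0.7906
  class_1: TP=713, FP=127+82=209, FN=203+245=448 → 1426/2083 = 0.6846
  class_2: TP=244, FP=133+245=378, FN=88+82=170 → 488/1036 = 0.4710
Macro-F1 score = mean = (0.7906 + 0.6846 + 0.4710) / 3 = 0.649

0.649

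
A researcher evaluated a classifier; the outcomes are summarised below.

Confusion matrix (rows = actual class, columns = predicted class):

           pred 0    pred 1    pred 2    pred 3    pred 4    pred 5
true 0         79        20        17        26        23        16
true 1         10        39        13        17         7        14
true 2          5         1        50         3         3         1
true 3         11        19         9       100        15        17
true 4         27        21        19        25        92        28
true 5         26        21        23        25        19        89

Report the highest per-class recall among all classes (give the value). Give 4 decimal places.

Per-class recall (TP/(TP+FN)):
  0: TP=79, FN=20+17+26+23+16=102 → 79/181 = 0.43646
  1: TP=39, FN=10+13+17+7+14=61 → 39/100 = 0.39000
  2: TP=50, FN=5+1+3+3+1=13 → 50/63 = 0.79365
  3: TP=100, FN=11+19+9+15+17=71 → 100/171 = 0.58480
  4: TP=92, FN=27+21+19+25+28=120 → 92/212 = 0.43396
  5: TP=89, FN=26+21+23+25+19=114 → 89/203 = 0.43842
Highest is class '2' with recall = 0.7937.

0.7937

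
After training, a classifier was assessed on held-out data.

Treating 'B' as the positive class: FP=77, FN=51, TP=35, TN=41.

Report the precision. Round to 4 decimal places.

0.3125

Precision = TP/(TP+FP) = 35/(35+77) = 35/112 = 0.3125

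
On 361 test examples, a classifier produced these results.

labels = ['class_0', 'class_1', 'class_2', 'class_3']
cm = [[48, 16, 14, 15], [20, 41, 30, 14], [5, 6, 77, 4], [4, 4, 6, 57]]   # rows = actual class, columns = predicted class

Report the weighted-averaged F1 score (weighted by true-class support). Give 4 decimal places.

0.6026

Per-class F1 score (2·TP/(2·TP+FP+FN)):
  class_0: TP=48, FP=20+5+4=29, FN=16+14+15=45 → 96/170 = 0.56471
  class_1: TP=41, FP=16+6+4=26, FN=20+30+14=64 → 82/172 = 0.47674
  class_2: TP=77, FP=14+30+6=50, FN=5+6+4=15 → 154/219 = 0.70320
  class_3: TP=57, FP=15+14+4=33, FN=4+4+6=14 → 114/161 = 0.70807
Weighted-F1 score = Σ (supportᵢ/N)·F1 scoreᵢ with N=361: (93/361)·0.56471 + (105/361)·0.47674 + (92/361)·0.70320 + (71/361)·0.70807 = 0.6026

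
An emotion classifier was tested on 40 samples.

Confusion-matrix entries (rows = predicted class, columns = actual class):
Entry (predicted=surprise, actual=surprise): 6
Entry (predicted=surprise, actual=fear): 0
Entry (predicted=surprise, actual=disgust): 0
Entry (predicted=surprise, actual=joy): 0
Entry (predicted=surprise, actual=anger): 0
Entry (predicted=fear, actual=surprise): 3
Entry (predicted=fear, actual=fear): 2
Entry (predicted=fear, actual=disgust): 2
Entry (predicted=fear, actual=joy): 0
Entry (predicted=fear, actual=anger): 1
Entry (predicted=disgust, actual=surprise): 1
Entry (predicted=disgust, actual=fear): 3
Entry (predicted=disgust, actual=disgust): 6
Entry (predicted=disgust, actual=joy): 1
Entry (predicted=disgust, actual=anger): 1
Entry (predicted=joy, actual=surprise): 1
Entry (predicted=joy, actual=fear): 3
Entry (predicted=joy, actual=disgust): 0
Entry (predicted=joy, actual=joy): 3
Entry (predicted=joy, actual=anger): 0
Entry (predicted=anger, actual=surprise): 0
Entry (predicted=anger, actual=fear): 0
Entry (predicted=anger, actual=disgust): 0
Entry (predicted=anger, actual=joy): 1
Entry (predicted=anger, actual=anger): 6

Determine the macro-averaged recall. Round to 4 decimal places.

0.5791

Per-class recall (TP/(TP+FN)):
  surprise: TP=6, FN=3+1+1+0=5 → 6/11 = 0.54545
  fear: TP=2, FN=0+3+3+0=6 → 2/8 = 0.25000
  disgust: TP=6, FN=0+2+0+0=2 → 6/8 = 0.75000
  joy: TP=3, FN=0+0+1+1=2 → 3/5 = 0.60000
  anger: TP=6, FN=0+1+1+0=2 → 6/8 = 0.75000
Macro-recall = mean = (0.54545 + 0.25000 + 0.75000 + 0.60000 + 0.75000) / 5 = 0.5791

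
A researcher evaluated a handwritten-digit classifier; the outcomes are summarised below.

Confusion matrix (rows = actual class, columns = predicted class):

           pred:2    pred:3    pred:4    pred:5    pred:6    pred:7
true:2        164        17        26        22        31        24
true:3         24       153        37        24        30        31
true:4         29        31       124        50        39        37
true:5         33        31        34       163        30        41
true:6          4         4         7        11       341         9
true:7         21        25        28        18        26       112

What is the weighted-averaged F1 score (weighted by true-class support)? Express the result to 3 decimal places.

Per-class F1 score (2·TP/(2·TP+FP+FN)):
  2: TP=164, FP=24+29+33+4+21=111, FN=17+26+22+31+24=120 → 328/559 = 0.5868
  3: TP=153, FP=17+31+31+4+25=108, FN=24+37+24+30+31=146 → 306/560 = 0.5464
  4: TP=124, FP=26+37+34+7+28=132, FN=29+31+50+39+37=186 → 248/566 = 0.4382
  5: TP=163, FP=22+24+50+11+18=125, FN=33+31+34+30+41=169 → 326/620 = 0.5258
  6: TP=341, FP=31+30+39+30+26=156, FN=4+4+7+11+9=35 → 682/873 = 0.7812
  7: TP=112, FP=24+31+37+41+9=142, FN=21+25+28+18+26=118 → 224/484 = 0.4628
Weighted-F1 score = Σ (supportᵢ/N)·F1 scoreᵢ with N=1831: (284/1831)·0.5868 + (299/1831)·0.5464 + (310/1831)·0.4382 + (332/1831)·0.5258 + (376/1831)·0.7812 + (230/1831)·0.4628 = 0.568

0.568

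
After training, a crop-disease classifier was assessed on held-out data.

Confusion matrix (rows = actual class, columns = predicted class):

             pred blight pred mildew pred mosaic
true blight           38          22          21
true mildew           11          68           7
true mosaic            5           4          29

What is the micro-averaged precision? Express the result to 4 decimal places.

Micro-averaging pools counts across classes: ΣTP=135, ΣFP=70, ΣFN=70.
Micro-precision = TP/(TP+FP) on pooled counts = 0.6585 (equals overall accuracy in single-label multiclass).

0.6585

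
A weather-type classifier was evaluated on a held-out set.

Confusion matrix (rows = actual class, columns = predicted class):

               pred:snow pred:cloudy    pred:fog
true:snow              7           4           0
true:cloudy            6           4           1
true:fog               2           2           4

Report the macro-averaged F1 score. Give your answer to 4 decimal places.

Per-class F1 score (2·TP/(2·TP+FP+FN)):
  snow: TP=7, FP=6+2=8, FN=4+0=4 → 14/26 = 0.53846
  cloudy: TP=4, FP=4+2=6, FN=6+1=7 → 8/21 = 0.38095
  fog: TP=4, FP=0+1=1, FN=2+2=4 → 8/13 = 0.61538
Macro-F1 score = mean = (0.53846 + 0.38095 + 0.61538) / 3 = 0.5116

0.5116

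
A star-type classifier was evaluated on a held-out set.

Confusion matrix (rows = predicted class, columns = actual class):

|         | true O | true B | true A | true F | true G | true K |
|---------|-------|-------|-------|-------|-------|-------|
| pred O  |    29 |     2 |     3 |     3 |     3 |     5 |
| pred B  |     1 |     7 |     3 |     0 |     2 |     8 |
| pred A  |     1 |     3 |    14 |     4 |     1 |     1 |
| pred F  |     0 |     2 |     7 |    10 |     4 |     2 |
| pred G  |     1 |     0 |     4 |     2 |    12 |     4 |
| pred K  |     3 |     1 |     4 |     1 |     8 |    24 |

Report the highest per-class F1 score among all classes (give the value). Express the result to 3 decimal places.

Per-class F1 score (2·TP/(2·TP+FP+FN)):
  O: TP=29, FP=2+3+3+3+5=16, FN=1+1+0+1+3=6 → 58/80 = 0.7250
  B: TP=7, FP=1+3+0+2+8=14, FN=2+3+2+0+1=8 → 14/36 = 0.3889
  A: TP=14, FP=1+3+4+1+1=10, FN=3+3+7+4+4=21 → 28/59 = 0.4746
  F: TP=10, FP=0+2+7+4+2=15, FN=3+0+4+2+1=10 → 20/45 = 0.4444
  G: TP=12, FP=1+0+4+2+4=11, FN=3+2+1+4+8=18 → 24/53 = 0.4528
  K: TP=24, FP=3+1+4+1+8=17, FN=5+8+1+2+4=20 → 48/85 = 0.5647
Highest is class 'O' with F1 score = 0.725.

0.725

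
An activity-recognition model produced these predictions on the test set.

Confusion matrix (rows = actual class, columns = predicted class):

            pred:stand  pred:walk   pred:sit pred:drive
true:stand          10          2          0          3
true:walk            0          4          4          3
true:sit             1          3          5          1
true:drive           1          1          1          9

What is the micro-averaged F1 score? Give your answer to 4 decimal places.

Micro-averaging pools counts across classes: ΣTP=28, ΣFP=20, ΣFN=20.
Micro-F1 score = 2·TP/(2·TP+FP+FN) on pooled counts = 0.5833 (equals overall accuracy in single-label multiclass).

0.5833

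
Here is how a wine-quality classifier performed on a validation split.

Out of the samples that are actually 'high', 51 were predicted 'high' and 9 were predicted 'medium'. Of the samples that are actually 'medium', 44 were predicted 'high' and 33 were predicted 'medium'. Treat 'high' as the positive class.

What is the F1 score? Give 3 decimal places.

0.658

Precision = TP/(TP+FP) = 51/95 = 0.5368
Recall = TP/(TP+FN) = 51/60 = 0.8500
F1 = 2·TP/(2·TP+FP+FN) = 102/155 = 0.658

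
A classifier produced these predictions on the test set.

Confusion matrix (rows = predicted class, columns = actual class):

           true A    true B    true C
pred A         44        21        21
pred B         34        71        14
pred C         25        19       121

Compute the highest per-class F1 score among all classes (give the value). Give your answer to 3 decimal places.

0.754

Per-class F1 score (2·TP/(2·TP+FP+FN)):
  A: TP=44, FP=21+21=42, FN=34+25=59 → 88/189 = 0.4656
  B: TP=71, FP=34+14=48, FN=21+19=40 → 142/230 = 0.6174
  C: TP=121, FP=25+19=44, FN=21+14=35 → 242/321 = 0.7539
Highest is class 'C' with F1 score = 0.754.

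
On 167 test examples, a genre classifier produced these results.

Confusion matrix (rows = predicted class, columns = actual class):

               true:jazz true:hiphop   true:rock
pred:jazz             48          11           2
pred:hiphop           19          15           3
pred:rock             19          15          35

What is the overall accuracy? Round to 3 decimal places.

0.587

Accuracy = trace / total = (48+15+35=98) / 167 = 98/167 = 0.587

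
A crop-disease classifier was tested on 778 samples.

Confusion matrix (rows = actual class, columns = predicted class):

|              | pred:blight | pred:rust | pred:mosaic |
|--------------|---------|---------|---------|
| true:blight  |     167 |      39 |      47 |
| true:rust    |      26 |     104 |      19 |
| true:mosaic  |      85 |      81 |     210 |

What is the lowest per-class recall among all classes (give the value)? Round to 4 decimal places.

0.5585

Per-class recall (TP/(TP+FN)):
  blight: TP=167, FN=39+47=86 → 167/253 = 0.66008
  rust: TP=104, FN=26+19=45 → 104/149 = 0.69799
  mosaic: TP=210, FN=85+81=166 → 210/376 = 0.55851
Lowest is class 'mosaic' with recall = 0.5585.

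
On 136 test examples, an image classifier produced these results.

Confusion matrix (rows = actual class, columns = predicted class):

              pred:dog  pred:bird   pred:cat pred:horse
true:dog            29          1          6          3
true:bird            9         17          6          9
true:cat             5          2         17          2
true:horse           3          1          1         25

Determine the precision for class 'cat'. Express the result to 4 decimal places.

0.5667

Treat 'cat' as positive and all other classes as negative.
precision = TP/(TP+FP).
cat: TP=17, FP=6+6+1=13 → 17/30 = 0.56667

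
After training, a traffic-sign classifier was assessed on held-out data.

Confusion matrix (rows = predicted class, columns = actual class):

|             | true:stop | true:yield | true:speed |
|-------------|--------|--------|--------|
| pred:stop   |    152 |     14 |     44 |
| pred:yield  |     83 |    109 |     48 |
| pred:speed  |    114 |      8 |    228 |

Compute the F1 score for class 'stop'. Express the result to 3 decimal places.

Treat 'stop' as positive and all other classes as negative.
F1 score = 2·TP/(2·TP+FP+FN).
stop: TP=152, FP=14+44=58, FN=83+114=197 → 304/559 = 0.5438

0.544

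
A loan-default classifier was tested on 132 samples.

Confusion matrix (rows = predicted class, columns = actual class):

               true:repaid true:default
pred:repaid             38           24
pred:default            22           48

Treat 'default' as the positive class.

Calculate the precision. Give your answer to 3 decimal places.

0.686

Precision = TP/(TP+FP) = 48/(48+22) = 48/70 = 0.686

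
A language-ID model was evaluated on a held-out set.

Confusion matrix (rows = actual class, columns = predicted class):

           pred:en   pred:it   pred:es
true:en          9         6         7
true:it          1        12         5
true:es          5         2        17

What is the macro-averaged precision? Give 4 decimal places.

0.5954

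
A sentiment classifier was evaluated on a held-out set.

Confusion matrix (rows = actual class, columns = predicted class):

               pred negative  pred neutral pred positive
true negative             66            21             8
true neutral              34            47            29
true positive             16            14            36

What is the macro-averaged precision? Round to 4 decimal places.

0.5451

Per-class precision (TP/(TP+FP)):
  negative: TP=66, FP=34+16=50 → 66/116 = 0.56897
  neutral: TP=47, FP=21+14=35 → 47/82 = 0.57317
  positive: TP=36, FP=8+29=37 → 36/73 = 0.49315
Macro-precision = mean = (0.56897 + 0.57317 + 0.49315) / 3 = 0.5451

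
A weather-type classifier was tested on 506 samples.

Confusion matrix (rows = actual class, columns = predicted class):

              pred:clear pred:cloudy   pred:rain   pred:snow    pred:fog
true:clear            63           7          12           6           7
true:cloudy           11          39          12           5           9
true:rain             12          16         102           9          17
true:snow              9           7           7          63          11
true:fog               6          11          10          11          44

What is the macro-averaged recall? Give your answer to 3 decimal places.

0.603

Per-class recall (TP/(TP+FN)):
  clear: TP=63, FN=7+12+6+7=32 → 63/95 = 0.6632
  cloudy: TP=39, FN=11+12+5+9=37 → 39/76 = 0.5132
  rain: TP=102, FN=12+16+9+17=54 → 102/156 = 0.6538
  snow: TP=63, FN=9+7+7+11=34 → 63/97 = 0.6495
  fog: TP=44, FN=6+11+10+11=38 → 44/82 = 0.5366
Macro-recall = mean = (0.6632 + 0.5132 + 0.6538 + 0.6495 + 0.5366) / 5 = 0.603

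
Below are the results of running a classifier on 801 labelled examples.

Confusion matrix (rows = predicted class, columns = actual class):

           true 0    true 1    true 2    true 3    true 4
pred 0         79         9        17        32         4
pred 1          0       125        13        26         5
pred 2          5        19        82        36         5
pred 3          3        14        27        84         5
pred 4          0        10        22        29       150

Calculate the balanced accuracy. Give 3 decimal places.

0.683

Balanced accuracy = mean of per-class recall.
  0: recall = 79/87 = 0.9080
  1: recall = 125/177 = 0.7062
  2: recall = 82/161 = 0.5093
  3: recall = 84/207 = 0.4058
  4: recall = 150/169 = 0.8876
Mean = (0.9080 + 0.7062 + 0.5093 + 0.4058 + 0.8876) / 5 = 0.683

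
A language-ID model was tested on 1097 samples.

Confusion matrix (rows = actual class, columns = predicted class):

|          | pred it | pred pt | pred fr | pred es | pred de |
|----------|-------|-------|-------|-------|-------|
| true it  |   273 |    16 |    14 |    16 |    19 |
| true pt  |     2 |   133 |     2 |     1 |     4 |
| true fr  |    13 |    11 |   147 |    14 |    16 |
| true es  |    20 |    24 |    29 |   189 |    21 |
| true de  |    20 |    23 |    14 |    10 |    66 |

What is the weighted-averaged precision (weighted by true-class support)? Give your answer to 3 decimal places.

Per-class precision (TP/(TP+FP)):
  it: TP=273, FP=2+13+20+20=55 → 273/328 = 0.8323
  pt: TP=133, FP=16+11+24+23=74 → 133/207 = 0.6425
  fr: TP=147, FP=14+2+29+14=59 → 147/206 = 0.7136
  es: TP=189, FP=16+1+14+10=41 → 189/230 = 0.8217
  de: TP=66, FP=19+4+16+21=60 → 66/126 = 0.5238
Weighted-precision = Σ (supportᵢ/N)·precisionᵢ with N=1097: (338/1097)·0.8323 + (142/1097)·0.6425 + (201/1097)·0.7136 + (283/1097)·0.8217 + (133/1097)·0.5238 = 0.746

0.746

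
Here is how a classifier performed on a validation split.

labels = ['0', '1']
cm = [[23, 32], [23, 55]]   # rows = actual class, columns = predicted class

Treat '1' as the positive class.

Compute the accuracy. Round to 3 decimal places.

Accuracy = (TP+TN)/N = (55+23)/133 = 0.586

0.586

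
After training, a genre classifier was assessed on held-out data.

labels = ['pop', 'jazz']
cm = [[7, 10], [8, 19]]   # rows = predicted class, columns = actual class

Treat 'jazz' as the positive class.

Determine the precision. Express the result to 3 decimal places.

0.704

Precision = TP/(TP+FP) = 19/(19+8) = 19/27 = 0.704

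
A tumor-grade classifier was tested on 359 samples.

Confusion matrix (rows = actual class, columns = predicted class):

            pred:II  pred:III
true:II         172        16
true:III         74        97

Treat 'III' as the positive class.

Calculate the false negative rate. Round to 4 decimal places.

FNR = FN/(FN+TP) = 74/(74+97) = 0.4327

0.4327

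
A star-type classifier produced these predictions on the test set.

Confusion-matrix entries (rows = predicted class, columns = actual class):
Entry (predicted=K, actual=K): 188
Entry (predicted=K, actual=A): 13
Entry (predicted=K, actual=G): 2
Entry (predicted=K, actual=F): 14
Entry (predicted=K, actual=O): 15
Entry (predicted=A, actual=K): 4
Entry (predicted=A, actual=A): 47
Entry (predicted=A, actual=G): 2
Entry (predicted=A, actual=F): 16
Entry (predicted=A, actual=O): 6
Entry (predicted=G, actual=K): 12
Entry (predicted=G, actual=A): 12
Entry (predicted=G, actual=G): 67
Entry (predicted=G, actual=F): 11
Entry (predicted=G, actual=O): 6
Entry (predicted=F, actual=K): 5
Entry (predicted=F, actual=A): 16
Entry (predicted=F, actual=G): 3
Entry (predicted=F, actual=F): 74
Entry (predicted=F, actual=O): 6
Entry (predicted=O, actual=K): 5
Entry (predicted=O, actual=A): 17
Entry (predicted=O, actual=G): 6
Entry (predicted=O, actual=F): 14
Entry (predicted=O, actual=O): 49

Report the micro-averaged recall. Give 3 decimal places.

Micro-averaging pools counts across classes: ΣTP=425, ΣFP=185, ΣFN=185.
Micro-recall = TP/(TP+FN) on pooled counts = 0.697 (equals overall accuracy in single-label multiclass).

0.697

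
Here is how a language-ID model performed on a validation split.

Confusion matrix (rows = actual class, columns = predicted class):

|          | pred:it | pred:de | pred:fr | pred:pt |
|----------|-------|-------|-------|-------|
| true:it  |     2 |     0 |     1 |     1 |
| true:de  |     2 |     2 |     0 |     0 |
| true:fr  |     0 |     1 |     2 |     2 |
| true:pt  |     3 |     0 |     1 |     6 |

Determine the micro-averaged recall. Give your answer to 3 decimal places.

0.522

Micro-averaging pools counts across classes: ΣTP=12, ΣFP=11, ΣFN=11.
Micro-recall = TP/(TP+FN) on pooled counts = 0.522 (equals overall accuracy in single-label multiclass).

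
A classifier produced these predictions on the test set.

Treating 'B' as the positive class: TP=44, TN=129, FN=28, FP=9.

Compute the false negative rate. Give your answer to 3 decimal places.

FNR = FN/(FN+TP) = 28/(28+44) = 0.389

0.389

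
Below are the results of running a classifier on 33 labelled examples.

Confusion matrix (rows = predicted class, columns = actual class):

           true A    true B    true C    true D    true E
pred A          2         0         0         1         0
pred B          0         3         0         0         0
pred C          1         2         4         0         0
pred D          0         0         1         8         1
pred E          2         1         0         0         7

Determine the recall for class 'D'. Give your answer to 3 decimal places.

0.889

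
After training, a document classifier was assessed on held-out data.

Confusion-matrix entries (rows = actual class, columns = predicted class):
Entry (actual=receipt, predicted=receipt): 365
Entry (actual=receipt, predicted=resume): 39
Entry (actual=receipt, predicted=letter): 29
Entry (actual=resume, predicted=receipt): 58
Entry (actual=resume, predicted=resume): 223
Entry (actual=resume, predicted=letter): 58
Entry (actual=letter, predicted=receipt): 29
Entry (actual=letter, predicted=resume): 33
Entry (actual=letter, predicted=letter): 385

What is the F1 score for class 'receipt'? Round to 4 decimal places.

Take TP from the diagonal, FP from the rest of the 'receipt' prediction marginal, FN from the rest of the 'receipt' actual marginal.
F1 score = 2·TP/(2·TP+FP+FN).
receipt: TP=365, FP=58+29=87, FN=39+29=68 → 730/885 = 0.82486

0.8249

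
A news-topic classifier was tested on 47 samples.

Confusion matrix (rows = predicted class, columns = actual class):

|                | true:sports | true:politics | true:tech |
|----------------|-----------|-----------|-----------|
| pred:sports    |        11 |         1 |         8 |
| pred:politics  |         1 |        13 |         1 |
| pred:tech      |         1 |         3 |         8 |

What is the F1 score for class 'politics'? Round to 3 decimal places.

0.813

F1 score = 2·TP/(2·TP+FP+FN).
politics: TP=13, FP=1+1=2, FN=1+3=4 → 26/32 = 0.8125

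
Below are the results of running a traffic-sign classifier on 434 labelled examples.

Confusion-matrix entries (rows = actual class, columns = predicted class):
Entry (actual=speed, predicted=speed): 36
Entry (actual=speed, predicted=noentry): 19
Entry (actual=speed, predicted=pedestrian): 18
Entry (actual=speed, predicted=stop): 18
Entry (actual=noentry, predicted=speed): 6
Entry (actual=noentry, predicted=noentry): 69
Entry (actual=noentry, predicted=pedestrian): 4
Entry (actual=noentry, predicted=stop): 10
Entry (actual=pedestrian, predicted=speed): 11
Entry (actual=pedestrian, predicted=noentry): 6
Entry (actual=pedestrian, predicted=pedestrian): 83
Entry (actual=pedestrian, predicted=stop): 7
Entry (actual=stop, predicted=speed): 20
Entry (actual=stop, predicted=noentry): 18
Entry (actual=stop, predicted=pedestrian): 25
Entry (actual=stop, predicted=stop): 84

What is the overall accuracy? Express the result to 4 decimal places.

0.6267

Accuracy = trace / total = (36+69+83+84=272) / 434 = 272/434 = 0.6267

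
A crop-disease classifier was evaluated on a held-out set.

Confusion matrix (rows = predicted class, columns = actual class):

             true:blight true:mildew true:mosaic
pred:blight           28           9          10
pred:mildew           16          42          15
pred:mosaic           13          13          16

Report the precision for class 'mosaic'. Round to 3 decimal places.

precision = TP/(TP+FP).
mosaic: TP=16, FP=13+13=26 → 16/42 = 0.3810

0.381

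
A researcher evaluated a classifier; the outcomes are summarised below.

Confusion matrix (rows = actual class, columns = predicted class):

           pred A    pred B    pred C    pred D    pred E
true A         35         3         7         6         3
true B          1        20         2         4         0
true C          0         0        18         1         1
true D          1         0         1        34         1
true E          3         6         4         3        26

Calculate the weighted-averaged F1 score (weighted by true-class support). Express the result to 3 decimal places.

0.738

Per-class F1 score (2·TP/(2·TP+FP+FN)):
  A: TP=35, FP=1+0+1+3=5, FN=3+7+6+3=19 → 70/94 = 0.7447
  B: TP=20, FP=3+0+0+6=9, FN=1+2+4+0=7 → 40/56 = 0.7143
  C: TP=18, FP=7+2+1+4=14, FN=0+0+1+1=2 → 36/52 = 0.6923
  D: TP=34, FP=6+4+1+3=14, FN=1+0+1+1=3 → 68/85 = 0.8000
  E: TP=26, FP=3+0+1+1=5, FN=3+6+4+3=16 → 52/73 = 0.7123
Weighted-F1 score = Σ (supportᵢ/N)·F1 scoreᵢ with N=180: (54/180)·0.7447 + (27/180)·0.7143 + (20/180)·0.6923 + (37/180)·0.8000 + (42/180)·0.7123 = 0.738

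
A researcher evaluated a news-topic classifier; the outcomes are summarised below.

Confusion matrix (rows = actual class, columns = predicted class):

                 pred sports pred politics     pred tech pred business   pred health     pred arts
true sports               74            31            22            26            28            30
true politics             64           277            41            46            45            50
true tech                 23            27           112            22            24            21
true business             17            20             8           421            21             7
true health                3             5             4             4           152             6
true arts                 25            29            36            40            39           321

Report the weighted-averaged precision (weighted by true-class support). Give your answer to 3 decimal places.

Per-class precision (TP/(TP+FP)):
  sports: TP=74, FP=64+23+17+3+25=132 → 74/206 = 0.3592
  politics: TP=277, FP=31+27+20+5+29=112 → 277/389 = 0.7121
  tech: TP=112, FP=22+41+8+4+36=111 → 112/223 = 0.5022
  business: TP=421, FP=26+46+22+4+40=138 → 421/559 = 0.7531
  health: TP=152, FP=28+45+24+21+39=157 → 152/309 = 0.4919
  arts: TP=321, FP=30+50+21+7+6=114 → 321/435 = 0.7379
Weighted-precision = Σ (supportᵢ/N)·precisionᵢ with N=2121: (211/2121)·0.3592 + (523/2121)·0.7121 + (229/2121)·0.5022 + (494/2121)·0.7531 + (174/2121)·0.4919 + (490/2121)·0.7379 = 0.652

0.652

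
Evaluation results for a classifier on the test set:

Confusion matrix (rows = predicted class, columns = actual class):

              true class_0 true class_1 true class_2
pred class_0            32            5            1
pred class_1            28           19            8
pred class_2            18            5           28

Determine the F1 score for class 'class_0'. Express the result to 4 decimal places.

0.5517

F1 score = 2·TP/(2·TP+FP+FN).
class_0: TP=32, FP=5+1=6, FN=28+18=46 → 64/116 = 0.55172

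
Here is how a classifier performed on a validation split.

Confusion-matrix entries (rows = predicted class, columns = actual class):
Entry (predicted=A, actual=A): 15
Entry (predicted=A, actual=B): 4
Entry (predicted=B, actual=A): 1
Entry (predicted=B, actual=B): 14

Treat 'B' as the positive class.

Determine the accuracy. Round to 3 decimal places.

Accuracy = (TP+TN)/N = (14+15)/34 = 0.853

0.853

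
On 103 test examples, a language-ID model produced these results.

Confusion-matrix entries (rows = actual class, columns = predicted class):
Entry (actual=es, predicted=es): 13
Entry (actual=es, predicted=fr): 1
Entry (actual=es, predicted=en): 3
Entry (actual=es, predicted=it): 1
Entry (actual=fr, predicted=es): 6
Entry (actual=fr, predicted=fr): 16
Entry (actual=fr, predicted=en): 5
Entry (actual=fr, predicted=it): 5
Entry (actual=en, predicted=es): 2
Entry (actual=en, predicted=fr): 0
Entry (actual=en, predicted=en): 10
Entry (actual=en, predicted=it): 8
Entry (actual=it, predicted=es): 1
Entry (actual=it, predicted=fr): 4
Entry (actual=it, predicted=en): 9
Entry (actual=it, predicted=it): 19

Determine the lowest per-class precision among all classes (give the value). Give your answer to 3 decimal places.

Per-class precision (TP/(TP+FP)):
  es: TP=13, FP=6+2+1=9 → 13/22 = 0.5909
  fr: TP=16, FP=1+0+4=5 → 16/21 = 0.7619
  en: TP=10, FP=3+5+9=17 → 10/27 = 0.3704
  it: TP=19, FP=1+5+8=14 → 19/33 = 0.5758
Lowest is class 'en' with precision = 0.370.

0.370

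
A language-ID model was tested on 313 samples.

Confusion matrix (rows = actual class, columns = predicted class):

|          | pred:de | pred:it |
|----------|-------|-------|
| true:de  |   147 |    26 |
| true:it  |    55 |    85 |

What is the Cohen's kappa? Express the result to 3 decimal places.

Observed agreement pₒ = trace/N = 232/313 = 0.7412
Expected agreement pₑ = Σ (rowᵢ·colᵢ)/N² = (173·202 + 140·111)/313² = 0.5153
κ = (pₒ − pₑ)/(1 − pₑ) = (0.7412 − 0.5153)/(1 − 0.5153) = 0.466

0.466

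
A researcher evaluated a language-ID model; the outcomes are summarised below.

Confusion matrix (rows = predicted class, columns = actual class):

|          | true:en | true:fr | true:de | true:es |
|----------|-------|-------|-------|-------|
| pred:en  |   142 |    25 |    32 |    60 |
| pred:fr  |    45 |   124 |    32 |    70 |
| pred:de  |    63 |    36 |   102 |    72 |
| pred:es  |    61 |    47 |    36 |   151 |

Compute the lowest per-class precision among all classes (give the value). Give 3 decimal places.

Per-class precision (TP/(TP+FP)):
  en: TP=142, FP=25+32+60=117 → 142/259 = 0.5483
  fr: TP=124, FP=45+32+70=147 → 124/271 = 0.4576
  de: TP=102, FP=63+36+72=171 → 102/273 = 0.3736
  es: TP=151, FP=61+47+36=144 → 151/295 = 0.5119
Lowest is class 'de' with precision = 0.374.

0.374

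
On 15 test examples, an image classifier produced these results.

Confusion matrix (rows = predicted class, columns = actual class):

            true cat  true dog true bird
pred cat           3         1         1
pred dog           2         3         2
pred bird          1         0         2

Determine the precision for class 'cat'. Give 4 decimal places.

One-vs-rest for 'cat': TP = diagonal; FP = other classes predicted 'cat'; FN = 'cat' predicted as other.
precision = TP/(TP+FP).
cat: TP=3, FP=1+1=2 → 3/5 = 0.60000

0.6000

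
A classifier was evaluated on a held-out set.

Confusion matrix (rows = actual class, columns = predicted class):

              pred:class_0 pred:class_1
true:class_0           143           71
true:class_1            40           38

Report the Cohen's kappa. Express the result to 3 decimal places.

0.138

Observed agreement pₒ = trace/N = 181/292 = 0.6199
Expected agreement pₑ = Σ (rowᵢ·colᵢ)/N² = (214·183 + 78·109)/292² = 0.5590
κ = (pₒ − pₑ)/(1 − pₑ) = (0.6199 − 0.5590)/(1 − 0.5590) = 0.138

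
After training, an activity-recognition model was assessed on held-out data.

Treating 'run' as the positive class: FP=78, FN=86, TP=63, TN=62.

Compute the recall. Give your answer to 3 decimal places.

0.423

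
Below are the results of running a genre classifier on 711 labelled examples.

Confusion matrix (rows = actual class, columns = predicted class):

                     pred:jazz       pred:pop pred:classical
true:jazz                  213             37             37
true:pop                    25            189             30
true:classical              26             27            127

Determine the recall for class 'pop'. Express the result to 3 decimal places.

0.775

Treat 'pop' as positive and all other classes as negative.
recall = TP/(TP+FN).
pop: TP=189, FN=25+30=55 → 189/244 = 0.7746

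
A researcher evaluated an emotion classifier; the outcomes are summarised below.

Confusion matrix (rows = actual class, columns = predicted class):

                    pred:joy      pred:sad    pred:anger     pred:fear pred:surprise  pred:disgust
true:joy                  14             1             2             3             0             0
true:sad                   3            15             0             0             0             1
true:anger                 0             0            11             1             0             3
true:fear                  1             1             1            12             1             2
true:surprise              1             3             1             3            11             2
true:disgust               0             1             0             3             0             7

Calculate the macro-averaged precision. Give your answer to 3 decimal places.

Per-class precision (TP/(TP+FP)):
  joy: TP=14, FP=3+0+1+1+0=5 → 14/19 = 0.7368
  sad: TP=15, FP=1+0+1+3+1=6 → 15/21 = 0.7143
  anger: TP=11, FP=2+0+1+1+0=4 → 11/15 = 0.7333
  fear: TP=12, FP=3+0+1+3+3=10 → 12/22 = 0.5455
  surprise: TP=11, FP=0+0+0+1+0=1 → 11/12 = 0.9167
  disgust: TP=7, FP=0+1+3+2+2=8 → 7/15 = 0.4667
Macro-precision = mean = (0.7368 + 0.7143 + 0.7333 + 0.5455 + 0.9167 + 0.4667) / 6 = 0.686

0.686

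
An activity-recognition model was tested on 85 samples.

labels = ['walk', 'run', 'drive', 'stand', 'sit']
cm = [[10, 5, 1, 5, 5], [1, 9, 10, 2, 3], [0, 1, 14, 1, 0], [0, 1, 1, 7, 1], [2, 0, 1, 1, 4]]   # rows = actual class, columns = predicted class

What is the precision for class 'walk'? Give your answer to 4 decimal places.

0.7692

precision = TP/(TP+FP).
walk: TP=10, FP=1+0+0+2=3 → 10/13 = 0.76923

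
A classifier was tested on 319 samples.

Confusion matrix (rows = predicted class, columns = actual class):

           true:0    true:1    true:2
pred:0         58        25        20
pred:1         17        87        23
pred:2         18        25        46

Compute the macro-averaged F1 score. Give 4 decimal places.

0.5893

Per-class F1 score (2·TP/(2·TP+FP+FN)):
  0: TP=58, FP=25+20=45, FN=17+18=35 → 116/196 = 0.59184
  1: TP=87, FP=17+23=40, FN=25+25=50 → 174/264 = 0.65909
  2: TP=46, FP=18+25=43, FN=20+23=43 → 92/178 = 0.51685
Macro-F1 score = mean = (0.59184 + 0.65909 + 0.51685) / 3 = 0.5893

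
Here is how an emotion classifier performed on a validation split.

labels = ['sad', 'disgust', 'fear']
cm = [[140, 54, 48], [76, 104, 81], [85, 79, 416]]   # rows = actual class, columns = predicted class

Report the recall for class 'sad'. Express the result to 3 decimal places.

Treat 'sad' as positive and all other classes as negative.
recall = TP/(TP+FN).
sad: TP=140, FN=54+48=102 → 140/242 = 0.5785

0.579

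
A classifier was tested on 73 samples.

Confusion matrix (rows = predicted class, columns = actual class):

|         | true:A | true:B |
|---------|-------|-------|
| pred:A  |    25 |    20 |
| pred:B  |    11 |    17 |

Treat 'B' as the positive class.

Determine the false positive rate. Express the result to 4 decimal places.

FPR = FP/(FP+TN) = 11/(11+25) = 0.3056

0.3056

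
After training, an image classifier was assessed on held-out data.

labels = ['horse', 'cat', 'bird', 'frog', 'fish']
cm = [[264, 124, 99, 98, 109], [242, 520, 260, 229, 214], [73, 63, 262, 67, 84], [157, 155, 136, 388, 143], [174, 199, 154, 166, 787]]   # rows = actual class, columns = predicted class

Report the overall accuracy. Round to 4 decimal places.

0.4298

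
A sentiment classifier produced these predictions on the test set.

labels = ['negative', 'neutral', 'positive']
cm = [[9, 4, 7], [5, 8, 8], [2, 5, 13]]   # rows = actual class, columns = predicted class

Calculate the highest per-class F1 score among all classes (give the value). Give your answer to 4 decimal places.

Per-class F1 score (2·TP/(2·TP+FP+FN)):
  negative: TP=9, FP=5+2=7, FN=4+7=11 → 18/36 = 0.50000
  neutral: TP=8, FP=4+5=9, FN=5+8=13 → 16/38 = 0.42105
  positive: TP=13, FP=7+8=15, FN=2+5=7 → 26/48 = 0.54167
Highest is class 'positive' with F1 score = 0.5417.

0.5417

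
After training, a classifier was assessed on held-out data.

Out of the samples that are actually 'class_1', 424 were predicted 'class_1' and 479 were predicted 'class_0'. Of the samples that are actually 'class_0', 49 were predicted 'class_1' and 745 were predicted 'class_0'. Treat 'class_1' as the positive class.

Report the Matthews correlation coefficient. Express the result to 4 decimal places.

0.4539

MCC = (TP·TN − FP·FN) / √((TP+FP)(TP+FN)(TN+FP)(TN+FN))
Numerator = 424·745 − 49·479 = 292409
Denominator = √(473·903·794·1224) = √415098162864 = 644281.1210
MCC = 292409 / 644281.1210 = 0.4539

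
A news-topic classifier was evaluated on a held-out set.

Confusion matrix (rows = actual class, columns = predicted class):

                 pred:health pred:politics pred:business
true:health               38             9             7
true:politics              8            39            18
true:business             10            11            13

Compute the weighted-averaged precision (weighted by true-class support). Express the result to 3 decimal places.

Per-class precision (TP/(TP+FP)):
  health: TP=38, FP=8+10=18 → 38/56 = 0.6786
  politics: TP=39, FP=9+11=20 → 39/59 = 0.6610
  business: TP=13, FP=7+18=25 → 13/38 = 0.3421
Weighted-precision = Σ (supportᵢ/N)·precisionᵢ with N=153: (54/153)·0.6786 + (65/153)·0.6610 + (34/153)·0.3421 = 0.596

0.596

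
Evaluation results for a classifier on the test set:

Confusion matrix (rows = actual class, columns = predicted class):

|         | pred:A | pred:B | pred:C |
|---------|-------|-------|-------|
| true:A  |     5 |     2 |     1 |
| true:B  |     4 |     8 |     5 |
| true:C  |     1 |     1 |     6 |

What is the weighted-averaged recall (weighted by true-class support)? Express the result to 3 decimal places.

Per-class recall (TP/(TP+FN)):
  A: TP=5, FN=2+1=3 → 5/8 = 0.6250
  B: TP=8, FN=4+5=9 → 8/17 = 0.4706
  C: TP=6, FN=1+1=2 → 6/8 = 0.7500
Weighted-recall = Σ (supportᵢ/N)·recallᵢ with N=33: (8/33)·0.6250 + (17/33)·0.4706 + (8/33)·0.7500 = 0.576

0.576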